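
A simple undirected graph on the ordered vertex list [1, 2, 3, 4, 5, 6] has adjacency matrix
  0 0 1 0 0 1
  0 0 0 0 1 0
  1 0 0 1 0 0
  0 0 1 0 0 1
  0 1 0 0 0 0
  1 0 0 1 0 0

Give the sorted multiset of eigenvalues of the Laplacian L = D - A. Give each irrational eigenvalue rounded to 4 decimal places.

[0, 0, 2, 2, 2, 4]

With the vertex order [1, 2, 3, 4, 5, 6], the degrees are [2, 1, 2, 2, 1, 2], giving D = diag(2, 1, 2, 2, 1, 2) and L = D - A. The multiplicity of 0 as a Laplacian eigenvalue equals the number of connected components. The 2 zero eigenvalues correspond to the 2 connected components.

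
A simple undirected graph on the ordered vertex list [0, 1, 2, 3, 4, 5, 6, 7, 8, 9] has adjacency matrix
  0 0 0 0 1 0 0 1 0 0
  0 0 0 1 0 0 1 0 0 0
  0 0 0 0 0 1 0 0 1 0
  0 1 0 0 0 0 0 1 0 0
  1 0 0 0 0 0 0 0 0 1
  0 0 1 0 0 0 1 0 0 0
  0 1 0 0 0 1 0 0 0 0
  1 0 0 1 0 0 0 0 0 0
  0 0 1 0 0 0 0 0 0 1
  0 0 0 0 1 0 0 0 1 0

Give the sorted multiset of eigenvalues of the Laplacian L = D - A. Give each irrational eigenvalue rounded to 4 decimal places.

[0, 0.3820, 0.3820, 1.3820, 1.3820, 2.6180, 2.6180, 3.6180, 3.6180, 4]

With the vertex order [0, 1, 2, 3, 4, 5, 6, 7, 8, 9], the degrees are [2, 2, 2, 2, 2, 2, 2, 2, 2, 2], giving D = diag(2, 2, 2, 2, 2, 2, 2, 2, 2, 2) and L = D - A. Since every row of L sums to 0, the all-ones vector is in the kernel and 0 is an eigenvalue. The largest eigenvalue, 4, is at most the vertex count 10.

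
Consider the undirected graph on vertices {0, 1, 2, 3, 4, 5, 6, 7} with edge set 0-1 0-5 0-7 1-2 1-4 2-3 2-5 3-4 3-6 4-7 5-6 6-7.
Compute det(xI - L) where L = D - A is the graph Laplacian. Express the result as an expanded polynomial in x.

Each diagonal entry of L is the vertex degree and each off-diagonal entry is -1 where an edge is present, 0 otherwise; in the order [0, 1, 2, 3, 4, 5, 6, 7] the diagonal is [3, 3, 3, 3, 3, 3, 3, 3]. Computing det(xI - L) by cofactor expansion (or equivalently via sum-over-permutations) gives x^8 - 24x^7 + 240x^6 - 1296x^5 + 4080x^4 - 7488x^3 + 7424x^2 - 3072x. The coefficient of x^7 equals -trace(L) = -24, matching the sum of degrees. The eigenvalues sum to 24, which equals trace(L) = 2|E|.

x^8 - 24x^7 + 240x^6 - 1296x^5 + 4080x^4 - 7488x^3 + 7424x^2 - 3072x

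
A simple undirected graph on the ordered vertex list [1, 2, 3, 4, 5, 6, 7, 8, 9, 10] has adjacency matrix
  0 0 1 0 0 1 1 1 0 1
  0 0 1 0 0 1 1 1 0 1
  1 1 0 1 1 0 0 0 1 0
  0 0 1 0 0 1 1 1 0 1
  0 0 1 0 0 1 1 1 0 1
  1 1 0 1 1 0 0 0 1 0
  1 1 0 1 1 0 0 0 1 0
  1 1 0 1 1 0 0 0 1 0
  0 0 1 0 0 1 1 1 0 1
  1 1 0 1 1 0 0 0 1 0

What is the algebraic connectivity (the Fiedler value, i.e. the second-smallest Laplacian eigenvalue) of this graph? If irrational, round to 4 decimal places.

5

Reading degrees in the order [1, 2, 3, 4, 5, 6, 7, 8, 9, 10] gives [5, 5, 5, 5, 5, 5, 5, 5, 5, 5]; set D = diag(5, 5, 5, 5, 5, 5, 5, 5, 5, 5) and form L = D - A. The sorted Laplacian eigenvalues are [0, 5, 5, 5, 5, 5, 5, 5, 5, 10]; the algebraic connectivity is the second entry, 5. The largest eigenvalue, 10, is at most the vertex count 10.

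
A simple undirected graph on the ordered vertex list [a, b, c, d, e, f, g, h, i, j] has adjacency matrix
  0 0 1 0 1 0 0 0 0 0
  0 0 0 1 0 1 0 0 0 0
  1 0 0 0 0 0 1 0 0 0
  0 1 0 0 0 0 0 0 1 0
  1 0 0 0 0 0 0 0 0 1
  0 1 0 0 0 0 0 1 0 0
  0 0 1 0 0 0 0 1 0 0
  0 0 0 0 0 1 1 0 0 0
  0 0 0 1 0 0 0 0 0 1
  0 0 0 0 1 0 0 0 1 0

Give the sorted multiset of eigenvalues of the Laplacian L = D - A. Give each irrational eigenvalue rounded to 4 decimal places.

With the vertex order [a, b, c, d, e, f, g, h, i, j], the degrees are [2, 2, 2, 2, 2, 2, 2, 2, 2, 2], giving D = diag(2, 2, 2, 2, 2, 2, 2, 2, 2, 2) and L = D - A. Since every row of L sums to 0, the all-ones vector is in the kernel and 0 is an eigenvalue. There is one zero in the spectrum, matching the 1 component.

[0, 0.3820, 0.3820, 1.3820, 1.3820, 2.6180, 2.6180, 3.6180, 3.6180, 4]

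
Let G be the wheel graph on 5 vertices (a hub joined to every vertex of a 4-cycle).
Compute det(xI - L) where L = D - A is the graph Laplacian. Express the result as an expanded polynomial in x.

The graph has 5 vertices and degree multiset [4, 3, 3, 3, 3]; D is the diagonal matrix of degrees and L = D - A. Computing det(xI - L) by cofactor expansion (or equivalently via sum-over-permutations) gives x^5 - 16x^4 + 94x^3 - 240x^2 + 225x. The coefficient of x^4 equals -trace(L) = -16, matching the sum of degrees. There is one zero in the spectrum, matching the 1 component.

x^5 - 16x^4 + 94x^3 - 240x^2 + 225x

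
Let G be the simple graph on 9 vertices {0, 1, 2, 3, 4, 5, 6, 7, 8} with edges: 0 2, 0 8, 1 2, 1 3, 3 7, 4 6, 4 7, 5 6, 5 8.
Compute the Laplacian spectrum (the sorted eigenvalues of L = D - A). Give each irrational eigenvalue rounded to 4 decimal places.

Reading degrees in the order [0, 1, 2, 3, 4, 5, 6, 7, 8] gives [2, 2, 2, 2, 2, 2, 2, 2, 2]; set D = diag(2, 2, 2, 2, 2, 2, 2, 2, 2) and form L = D - A. The multiplicity of 0 as a Laplacian eigenvalue equals the number of connected components. The single zero eigenvalue shows the graph is connected.

[0, 0.4679, 0.4679, 1.6527, 1.6527, 3, 3, 3.8794, 3.8794]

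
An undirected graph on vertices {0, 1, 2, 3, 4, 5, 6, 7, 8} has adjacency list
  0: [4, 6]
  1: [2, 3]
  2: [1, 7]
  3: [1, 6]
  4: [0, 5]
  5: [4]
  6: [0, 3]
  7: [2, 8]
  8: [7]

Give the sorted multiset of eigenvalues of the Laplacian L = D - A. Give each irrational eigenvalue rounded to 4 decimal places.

Reading degrees in the order [0, 1, 2, 3, 4, 5, 6, 7, 8] gives [2, 2, 2, 2, 2, 1, 2, 2, 1]; set D = diag(2, 2, 2, 2, 2, 1, 2, 2, 1) and form L = D - A. Since every row of L sums to 0, the all-ones vector is in the kernel and 0 is an eigenvalue. The single zero eigenvalue shows the graph is connected. The largest eigenvalue, 3.8794, is at most the vertex count 9.

[0, 0.1206, 0.4679, 1, 1.6527, 2.3473, 3, 3.5321, 3.8794]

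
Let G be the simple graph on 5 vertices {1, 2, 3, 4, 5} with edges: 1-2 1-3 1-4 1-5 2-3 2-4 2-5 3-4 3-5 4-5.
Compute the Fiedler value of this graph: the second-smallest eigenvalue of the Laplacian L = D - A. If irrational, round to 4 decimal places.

5

Each diagonal entry of L is the vertex degree and each off-diagonal entry is -1 where an edge is present, 0 otherwise; in the order [1, 2, 3, 4, 5] the diagonal is [4, 4, 4, 4, 4]. The smallest Laplacian eigenvalue is always 0. The next one, lambda_2 = 5, measures how hard the graph is to disconnect: larger values mean better connectivity. There is one zero in the spectrum, matching the 1 component. By the matrix-tree theorem the graph has (1/5) * product of the nonzero eigenvalues = 125 spanning trees.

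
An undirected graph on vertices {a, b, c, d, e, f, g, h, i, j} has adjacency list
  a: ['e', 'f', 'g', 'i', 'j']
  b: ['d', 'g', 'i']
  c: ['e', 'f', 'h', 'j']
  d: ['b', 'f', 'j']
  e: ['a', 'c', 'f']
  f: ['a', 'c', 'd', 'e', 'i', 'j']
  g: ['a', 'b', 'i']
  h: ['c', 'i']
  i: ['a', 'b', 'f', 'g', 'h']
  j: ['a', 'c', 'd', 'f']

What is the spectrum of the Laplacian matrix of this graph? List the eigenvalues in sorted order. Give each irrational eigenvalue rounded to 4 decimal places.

Each diagonal entry of L is the vertex degree and each off-diagonal entry is -1 where an edge is present, 0 otherwise; in the order [a, b, c, d, e, f, g, h, i, j] the diagonal is [5, 3, 4, 3, 3, 6, 3, 2, 5, 4]. Diagonalising L (or applying a numerical eigensolver to the 10x10 matrix) gives the spectrum above. By the matrix-tree theorem the graph has (1/10) * product of the nonzero eigenvalues = 12882 spanning trees.

[0, 1.4836, 1.7768, 2.3957, 3.5594, 4.3737, 4.7556, 5.5717, 6.6726, 7.4109]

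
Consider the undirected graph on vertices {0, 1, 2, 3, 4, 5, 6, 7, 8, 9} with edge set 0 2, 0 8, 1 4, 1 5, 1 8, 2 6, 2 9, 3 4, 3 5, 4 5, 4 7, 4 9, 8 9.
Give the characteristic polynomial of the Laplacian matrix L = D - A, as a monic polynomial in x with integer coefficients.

x^10 - 26x^9 + 285x^8 - 1720x^7 + 6258x^6 - 14120x^5 + 19554x^4 - 15816x^3 + 6663x^2 - 1080x

Each diagonal entry of L is the vertex degree and each off-diagonal entry is -1 where an edge is present, 0 otherwise; in the order [0, 1, 2, 3, 4, 5, 6, 7, 8, 9] the diagonal is [2, 3, 3, 2, 5, 3, 1, 1, 3, 3]. L has integer entries, so p(x) = det(xI - L) has integer coefficients. Expanding the determinant yields x^10 - 26x^9 + 285x^8 - 1720x^7 + 6258x^6 - 14120x^5 + 19554x^4 - 15816x^3 + 6663x^2 - 1080x. Since p(0) = det(-L) = 0, x divides p(x). The largest eigenvalue, 6.3039, is at most the vertex count 10.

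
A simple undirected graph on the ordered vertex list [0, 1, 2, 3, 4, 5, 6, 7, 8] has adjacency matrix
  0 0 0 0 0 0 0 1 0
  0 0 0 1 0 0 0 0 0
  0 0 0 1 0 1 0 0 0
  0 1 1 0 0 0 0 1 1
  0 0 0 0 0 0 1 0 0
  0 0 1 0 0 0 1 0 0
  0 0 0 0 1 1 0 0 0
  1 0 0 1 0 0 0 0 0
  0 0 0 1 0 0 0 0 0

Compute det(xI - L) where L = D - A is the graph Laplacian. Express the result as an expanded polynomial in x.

x^9 - 16x^8 + 102x^7 - 336x^6 + 619x^5 - 644x^4 + 363x^3 - 98x^2 + 9x

With the vertex order [0, 1, 2, 3, 4, 5, 6, 7, 8], the degrees are [1, 1, 2, 4, 1, 2, 2, 2, 1], giving D = diag(1, 1, 2, 4, 1, 2, 2, 2, 1) and L = D - A. L has integer entries, so p(x) = det(xI - L) has integer coefficients. Expanding the determinant yields x^9 - 16x^8 + 102x^7 - 336x^6 + 619x^5 - 644x^4 + 363x^3 - 98x^2 + 9x. The constant term is 0 because L is singular (the all-ones vector lies in its kernel). The eigenvalues sum to 16, which equals trace(L) = 2|E|.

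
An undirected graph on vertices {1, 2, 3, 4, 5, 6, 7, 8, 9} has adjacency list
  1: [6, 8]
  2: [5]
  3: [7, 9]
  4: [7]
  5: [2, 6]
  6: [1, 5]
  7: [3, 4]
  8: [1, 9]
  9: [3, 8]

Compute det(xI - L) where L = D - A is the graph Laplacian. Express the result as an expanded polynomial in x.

Each diagonal entry of L is the vertex degree and each off-diagonal entry is -1 where an edge is present, 0 otherwise; in the order [1, 2, 3, 4, 5, 6, 7, 8, 9] the diagonal is [2, 1, 2, 1, 2, 2, 2, 2, 2]. Computing det(xI - L) by cofactor expansion (or equivalently via sum-over-permutations) gives x^9 - 16x^8 + 105x^7 - 364x^6 + 715x^5 - 792x^4 + 462x^3 - 120x^2 + 9x. The coefficient of x^8 equals -trace(L) = -16, matching the sum of degrees. The largest eigenvalue, 3.8794, is at most the vertex count 9. By the matrix-tree theorem the graph has (1/9) * product of the nonzero eigenvalues = 1 spanning tree.

x^9 - 16x^8 + 105x^7 - 364x^6 + 715x^5 - 792x^4 + 462x^3 - 120x^2 + 9x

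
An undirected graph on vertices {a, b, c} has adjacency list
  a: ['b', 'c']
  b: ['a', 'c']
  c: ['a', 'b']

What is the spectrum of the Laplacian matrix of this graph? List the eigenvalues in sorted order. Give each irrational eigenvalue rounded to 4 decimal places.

With the vertex order [a, b, c], the degrees are [2, 2, 2], giving D = diag(2, 2, 2) and L = D - A. The multiplicity of 0 as a Laplacian eigenvalue equals the number of connected components. The single zero eigenvalue shows the graph is connected. There is one zero in the spectrum, matching the 1 component. By the matrix-tree theorem the graph has (1/3) * product of the nonzero eigenvalues = 3 spanning trees.

[0, 3, 3]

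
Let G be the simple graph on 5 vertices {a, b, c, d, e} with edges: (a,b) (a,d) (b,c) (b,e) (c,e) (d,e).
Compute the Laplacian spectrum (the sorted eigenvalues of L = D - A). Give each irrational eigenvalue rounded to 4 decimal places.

Reading degrees in the order [a, b, c, d, e] gives [2, 3, 2, 2, 3]; set D = diag(2, 3, 2, 2, 3) and form L = D - A. The multiplicity of 0 as a Laplacian eigenvalue equals the number of connected components.

[0, 1.3820, 2.3820, 3.6180, 4.6180]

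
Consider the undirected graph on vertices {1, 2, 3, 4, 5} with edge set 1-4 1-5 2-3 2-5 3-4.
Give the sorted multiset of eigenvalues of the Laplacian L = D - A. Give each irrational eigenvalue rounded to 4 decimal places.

[0, 1.3820, 1.3820, 3.6180, 3.6180]

Each diagonal entry of L is the vertex degree and each off-diagonal entry is -1 where an edge is present, 0 otherwise; in the order [1, 2, 3, 4, 5] the diagonal is [2, 2, 2, 2, 2]. Since every row of L sums to 0, the all-ones vector is in the kernel and 0 is an eigenvalue. By the matrix-tree theorem the graph has (1/5) * product of the nonzero eigenvalues = 5 spanning trees.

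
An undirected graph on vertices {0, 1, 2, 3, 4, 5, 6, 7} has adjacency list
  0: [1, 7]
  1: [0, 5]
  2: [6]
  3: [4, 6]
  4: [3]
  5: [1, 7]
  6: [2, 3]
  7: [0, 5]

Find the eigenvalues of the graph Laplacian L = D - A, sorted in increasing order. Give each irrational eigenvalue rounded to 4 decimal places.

With the vertex order [0, 1, 2, 3, 4, 5, 6, 7], the degrees are [2, 2, 1, 2, 1, 2, 2, 2], giving D = diag(2, 2, 1, 2, 1, 2, 2, 2) and L = D - A. The multiplicity of 0 as a Laplacian eigenvalue equals the number of connected components. The 2 zero eigenvalues correspond to the 2 connected components. The largest eigenvalue, 4, is at most the vertex count 8. The eigenvalues sum to 14, which equals trace(L) = 2|E|.

[0, 0, 0.5858, 2, 2, 2, 3.4142, 4]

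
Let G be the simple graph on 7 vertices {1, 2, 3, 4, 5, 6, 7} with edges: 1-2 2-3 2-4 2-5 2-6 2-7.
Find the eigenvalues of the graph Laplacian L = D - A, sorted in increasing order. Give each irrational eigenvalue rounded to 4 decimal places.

[0, 1, 1, 1, 1, 1, 7]

With the vertex order [1, 2, 3, 4, 5, 6, 7], the degrees are [1, 6, 1, 1, 1, 1, 1], giving D = diag(1, 6, 1, 1, 1, 1, 1) and L = D - A. Diagonalising L (or applying a numerical eigensolver to the 7x7 matrix) gives the spectrum above. By the matrix-tree theorem the graph has (1/7) * product of the nonzero eigenvalues = 1 spanning tree.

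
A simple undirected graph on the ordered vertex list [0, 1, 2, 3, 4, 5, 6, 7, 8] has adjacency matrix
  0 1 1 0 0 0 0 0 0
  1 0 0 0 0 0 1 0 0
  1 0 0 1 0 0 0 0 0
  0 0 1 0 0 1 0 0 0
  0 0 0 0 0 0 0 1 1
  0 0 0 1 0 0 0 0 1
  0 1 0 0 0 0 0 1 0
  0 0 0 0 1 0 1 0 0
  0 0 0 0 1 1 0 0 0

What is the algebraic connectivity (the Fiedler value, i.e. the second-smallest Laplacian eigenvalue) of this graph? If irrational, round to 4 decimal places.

0.4679

Reading degrees in the order [0, 1, 2, 3, 4, 5, 6, 7, 8] gives [2, 2, 2, 2, 2, 2, 2, 2, 2]; set D = diag(2, 2, 2, 2, 2, 2, 2, 2, 2) and form L = D - A. The sorted Laplacian eigenvalues are [0, 0.4679, 0.4679, 1.6527, 1.6527, 3, 3, 3.8794, 3.8794]; the algebraic connectivity is the second entry, 0.4679. By the matrix-tree theorem the graph has (1/9) * product of the nonzero eigenvalues = 9 spanning trees. There is one zero in the spectrum, matching the 1 component.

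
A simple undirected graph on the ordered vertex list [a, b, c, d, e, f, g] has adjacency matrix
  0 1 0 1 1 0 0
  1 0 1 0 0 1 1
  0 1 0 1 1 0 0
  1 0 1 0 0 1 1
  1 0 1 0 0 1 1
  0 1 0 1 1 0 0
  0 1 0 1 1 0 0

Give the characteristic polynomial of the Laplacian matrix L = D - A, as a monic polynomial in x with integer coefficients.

With the vertex order [a, b, c, d, e, f, g], the degrees are [3, 4, 3, 4, 4, 3, 3], giving D = diag(3, 4, 3, 4, 4, 3, 3) and L = D - A. Computing det(xI - L) by cofactor expansion (or equivalently via sum-over-permutations) gives x^7 - 24x^6 + 234x^5 - 1192x^4 + 3357x^3 - 4968x^2 + 3024x. The constant term is 0 because L is singular (the all-ones vector lies in its kernel). By the matrix-tree theorem the graph has (1/7) * product of the nonzero eigenvalues = 432 spanning trees.

x^7 - 24x^6 + 234x^5 - 1192x^4 + 3357x^3 - 4968x^2 + 3024x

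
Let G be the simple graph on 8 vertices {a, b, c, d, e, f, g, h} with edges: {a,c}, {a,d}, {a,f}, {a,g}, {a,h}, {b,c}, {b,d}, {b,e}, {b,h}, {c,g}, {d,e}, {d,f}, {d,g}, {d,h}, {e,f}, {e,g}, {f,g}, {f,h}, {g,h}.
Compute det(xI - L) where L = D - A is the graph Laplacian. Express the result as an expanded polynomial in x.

With the vertex order [a, b, c, d, e, f, g, h], the degrees are [5, 4, 3, 6, 4, 5, 6, 5], giving D = diag(5, 4, 3, 6, 4, 5, 6, 5) and L = D - A. Computing det(xI - L) by cofactor expansion (or equivalently via sum-over-permutations) gives x^8 - 38x^7 + 609x^6 - 5328x^5 + 27439x^4 - 83050x^3 + 136583x^2 - 94024x. The coefficient of x^7 equals -trace(L) = -38, matching the sum of degrees. By the matrix-tree theorem the graph has (1/8) * product of the nonzero eigenvalues = 11753 spanning trees.

x^8 - 38x^7 + 609x^6 - 5328x^5 + 27439x^4 - 83050x^3 + 136583x^2 - 94024x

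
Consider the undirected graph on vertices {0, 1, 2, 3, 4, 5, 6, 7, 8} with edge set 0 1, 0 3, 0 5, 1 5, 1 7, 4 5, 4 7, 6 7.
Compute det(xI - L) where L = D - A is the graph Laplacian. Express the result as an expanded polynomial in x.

x^9 - 16x^8 + 99x^7 - 298x^6 + 450x^5 - 314x^4 + 77x^3

Each diagonal entry of L is the vertex degree and each off-diagonal entry is -1 where an edge is present, 0 otherwise; in the order [0, 1, 2, 3, 4, 5, 6, 7, 8] the diagonal is [3, 3, 0, 1, 2, 3, 1, 3, 0]. Computing det(xI - L) by cofactor expansion (or equivalently via sum-over-permutations) gives x^9 - 16x^8 + 99x^7 - 298x^6 + 450x^5 - 314x^4 + 77x^3. The coefficient of x^8 equals -trace(L) = -16, matching the sum of degrees. The eigenvalues sum to 16, which equals trace(L) = 2|E|. There are 3 zeros in the spectrum, matching the 3 components.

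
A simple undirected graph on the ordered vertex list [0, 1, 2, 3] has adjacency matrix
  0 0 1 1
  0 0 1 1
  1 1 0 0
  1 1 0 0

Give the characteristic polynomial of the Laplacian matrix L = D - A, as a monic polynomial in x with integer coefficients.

Each diagonal entry of L is the vertex degree and each off-diagonal entry is -1 where an edge is present, 0 otherwise; in the order [0, 1, 2, 3] the diagonal is [2, 2, 2, 2]. L has integer entries, so p(x) = det(xI - L) has integer coefficients. Expanding the determinant yields x^4 - 8x^3 + 20x^2 - 16x. The constant term is 0 because L is singular (the all-ones vector lies in its kernel). There is one zero in the spectrum, matching the 1 component.

x^4 - 8x^3 + 20x^2 - 16x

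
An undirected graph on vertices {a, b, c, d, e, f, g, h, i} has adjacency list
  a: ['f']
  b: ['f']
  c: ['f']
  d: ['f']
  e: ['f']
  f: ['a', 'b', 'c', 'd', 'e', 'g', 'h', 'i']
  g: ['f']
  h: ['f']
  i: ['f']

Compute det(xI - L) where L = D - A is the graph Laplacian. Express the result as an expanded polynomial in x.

x^9 - 16x^8 + 84x^7 - 224x^6 + 350x^5 - 336x^4 + 196x^3 - 64x^2 + 9x

Reading degrees in the order [a, b, c, d, e, f, g, h, i] gives [1, 1, 1, 1, 1, 8, 1, 1, 1]; set D = diag(1, 1, 1, 1, 1, 8, 1, 1, 1) and form L = D - A. The eigenvalues of L are [0, 1, 1, 1, 1, 1, 1, 1, 9]; the characteristic polynomial is the product of (x - lambda_i), which multiplies out to x^9 - 16x^8 + 84x^7 - 224x^6 + 350x^5 - 336x^4 + 196x^3 - 64x^2 + 9x. Since p(0) = det(-L) = 0, x divides p(x). The largest eigenvalue, 9, is at most the vertex count 9.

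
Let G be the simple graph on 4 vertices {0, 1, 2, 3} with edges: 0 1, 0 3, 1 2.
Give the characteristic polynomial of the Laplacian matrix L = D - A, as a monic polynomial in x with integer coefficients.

x^4 - 6x^3 + 10x^2 - 4x

With the vertex order [0, 1, 2, 3], the degrees are [2, 2, 1, 1], giving D = diag(2, 2, 1, 1) and L = D - A. L has integer entries, so p(x) = det(xI - L) has integer coefficients. Expanding the determinant yields x^4 - 6x^3 + 10x^2 - 4x. Since p(0) = det(-L) = 0, x divides p(x).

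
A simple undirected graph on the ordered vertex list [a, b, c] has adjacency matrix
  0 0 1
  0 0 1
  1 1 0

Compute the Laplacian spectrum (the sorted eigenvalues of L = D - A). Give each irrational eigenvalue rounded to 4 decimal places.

With the vertex order [a, b, c], the degrees are [1, 1, 2], giving D = diag(1, 1, 2) and L = D - A. Since every row of L sums to 0, the all-ones vector is in the kernel and 0 is an eigenvalue. The largest eigenvalue, 3, is at most the vertex count 3.

[0, 1, 3]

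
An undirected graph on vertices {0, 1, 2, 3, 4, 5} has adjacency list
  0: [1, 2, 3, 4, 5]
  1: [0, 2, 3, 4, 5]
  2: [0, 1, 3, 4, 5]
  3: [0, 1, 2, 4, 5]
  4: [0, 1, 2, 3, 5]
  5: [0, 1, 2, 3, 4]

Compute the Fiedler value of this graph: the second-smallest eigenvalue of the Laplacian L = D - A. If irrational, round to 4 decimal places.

6

Each diagonal entry of L is the vertex degree and each off-diagonal entry is -1 where an edge is present, 0 otherwise; in the order [0, 1, 2, 3, 4, 5] the diagonal is [5, 5, 5, 5, 5, 5]. The sorted Laplacian eigenvalues are [0, 6, 6, 6, 6, 6]; the algebraic connectivity is the second entry, 6. The largest eigenvalue, 6, is at most the vertex count 6. By the matrix-tree theorem the graph has (1/6) * product of the nonzero eigenvalues = 1296 spanning trees.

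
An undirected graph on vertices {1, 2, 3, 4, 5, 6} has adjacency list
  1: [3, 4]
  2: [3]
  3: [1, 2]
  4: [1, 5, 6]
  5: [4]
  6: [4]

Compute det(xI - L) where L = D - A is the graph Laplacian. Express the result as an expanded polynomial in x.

Each diagonal entry of L is the vertex degree and each off-diagonal entry is -1 where an edge is present, 0 otherwise; in the order [1, 2, 3, 4, 5, 6] the diagonal is [2, 1, 2, 3, 1, 1]. Computing det(xI - L) by cofactor expansion (or equivalently via sum-over-permutations) gives x^6 - 10x^5 + 35x^4 - 52x^3 + 32x^2 - 6x. The constant term is 0 because L is singular (the all-ones vector lies in its kernel). The eigenvalues sum to 10, which equals trace(L) = 2|E|.

x^6 - 10x^5 + 35x^4 - 52x^3 + 32x^2 - 6x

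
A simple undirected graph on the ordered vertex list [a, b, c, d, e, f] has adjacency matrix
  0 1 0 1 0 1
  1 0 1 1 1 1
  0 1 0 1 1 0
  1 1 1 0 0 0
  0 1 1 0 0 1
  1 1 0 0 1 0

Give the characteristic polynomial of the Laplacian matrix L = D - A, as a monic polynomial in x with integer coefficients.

x^6 - 20x^5 + 155x^4 - 580x^3 + 1045x^2 - 726x

With the vertex order [a, b, c, d, e, f], the degrees are [3, 5, 3, 3, 3, 3], giving D = diag(3, 5, 3, 3, 3, 3) and L = D - A. L has integer entries, so p(x) = det(xI - L) has integer coefficients. Expanding the determinant yields x^6 - 20x^5 + 155x^4 - 580x^3 + 1045x^2 - 726x. The constant term is 0 because L is singular (the all-ones vector lies in its kernel).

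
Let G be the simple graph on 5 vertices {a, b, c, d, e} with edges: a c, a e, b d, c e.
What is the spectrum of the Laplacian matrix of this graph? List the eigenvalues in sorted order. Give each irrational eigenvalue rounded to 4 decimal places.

Reading degrees in the order [a, b, c, d, e] gives [2, 1, 2, 1, 2]; set D = diag(2, 1, 2, 1, 2) and form L = D - A. L is symmetric positive semidefinite, so every eigenvalue is real and nonnegative. The 2 zero eigenvalues correspond to the 2 connected components.

[0, 0, 2, 3, 3]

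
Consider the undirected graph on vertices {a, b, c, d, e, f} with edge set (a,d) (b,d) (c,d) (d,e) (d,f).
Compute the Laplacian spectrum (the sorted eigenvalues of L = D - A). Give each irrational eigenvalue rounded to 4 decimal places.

Each diagonal entry of L is the vertex degree and each off-diagonal entry is -1 where an edge is present, 0 otherwise; in the order [a, b, c, d, e, f] the diagonal is [1, 1, 1, 5, 1, 1]. Since every row of L sums to 0, the all-ones vector is in the kernel and 0 is an eigenvalue. By the matrix-tree theorem the graph has (1/6) * product of the nonzero eigenvalues = 1 spanning tree.

[0, 1, 1, 1, 1, 6]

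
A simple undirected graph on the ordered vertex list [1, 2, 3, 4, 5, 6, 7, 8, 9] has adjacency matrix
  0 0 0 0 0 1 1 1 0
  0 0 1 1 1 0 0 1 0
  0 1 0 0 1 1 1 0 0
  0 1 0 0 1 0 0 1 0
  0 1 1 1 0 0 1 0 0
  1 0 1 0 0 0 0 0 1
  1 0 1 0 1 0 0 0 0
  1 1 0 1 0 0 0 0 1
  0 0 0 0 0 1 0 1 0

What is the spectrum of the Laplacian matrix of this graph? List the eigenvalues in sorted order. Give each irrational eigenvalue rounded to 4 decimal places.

Each diagonal entry of L is the vertex degree and each off-diagonal entry is -1 where an edge is present, 0 otherwise; in the order [1, 2, 3, 4, 5, 6, 7, 8, 9] the diagonal is [3, 4, 4, 3, 4, 3, 3, 4, 2]. The multiplicity of 0 as a Laplacian eigenvalue equals the number of connected components. The eigenvalues sum to 30, which equals trace(L) = 2|E|. There is one zero in the spectrum, matching the 1 component.

[0, 1.2867, 1.8149, 2.7245, 3.2700, 4.2010, 5.1310, 5.7380, 5.8339]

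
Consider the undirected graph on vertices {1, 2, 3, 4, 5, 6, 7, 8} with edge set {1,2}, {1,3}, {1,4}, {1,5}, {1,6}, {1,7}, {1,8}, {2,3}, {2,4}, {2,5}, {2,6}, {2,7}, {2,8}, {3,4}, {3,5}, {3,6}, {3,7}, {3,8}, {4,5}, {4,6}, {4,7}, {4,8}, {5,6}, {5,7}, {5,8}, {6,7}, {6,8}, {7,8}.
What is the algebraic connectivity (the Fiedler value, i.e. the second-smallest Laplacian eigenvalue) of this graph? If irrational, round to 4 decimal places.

8

Reading degrees in the order [1, 2, 3, 4, 5, 6, 7, 8] gives [7, 7, 7, 7, 7, 7, 7, 7]; set D = diag(7, 7, 7, 7, 7, 7, 7, 7) and form L = D - A. Computing the eigenvalues of L and sorting gives [0, 8, 8, 8, 8, 8, 8, 8]. The Fiedler value lambda_2 = 8 is strictly positive, so the graph is connected. By the matrix-tree theorem the graph has (1/8) * product of the nonzero eigenvalues = 262144 spanning trees.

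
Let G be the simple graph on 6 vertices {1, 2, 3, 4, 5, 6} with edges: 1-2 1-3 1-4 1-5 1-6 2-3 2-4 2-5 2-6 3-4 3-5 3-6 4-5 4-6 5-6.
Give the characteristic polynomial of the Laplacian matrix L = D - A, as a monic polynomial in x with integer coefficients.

x^6 - 30x^5 + 360x^4 - 2160x^3 + 6480x^2 - 7776x

Reading degrees in the order [1, 2, 3, 4, 5, 6] gives [5, 5, 5, 5, 5, 5]; set D = diag(5, 5, 5, 5, 5, 5) and form L = D - A. L has integer entries, so p(x) = det(xI - L) has integer coefficients. Expanding the determinant yields x^6 - 30x^5 + 360x^4 - 2160x^3 + 6480x^2 - 7776x. The coefficient of x^5 equals -trace(L) = -30, matching the sum of degrees. By the matrix-tree theorem the graph has (1/6) * product of the nonzero eigenvalues = 1296 spanning trees. The eigenvalues sum to 30, which equals trace(L) = 2|E|.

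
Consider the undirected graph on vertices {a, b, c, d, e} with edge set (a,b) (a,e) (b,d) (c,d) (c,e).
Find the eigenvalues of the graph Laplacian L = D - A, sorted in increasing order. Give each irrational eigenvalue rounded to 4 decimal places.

With the vertex order [a, b, c, d, e], the degrees are [2, 2, 2, 2, 2], giving D = diag(2, 2, 2, 2, 2) and L = D - A. Since every row of L sums to 0, the all-ones vector is in the kernel and 0 is an eigenvalue. The eigenvalues sum to 10, which equals trace(L) = 2|E|.

[0, 1.3820, 1.3820, 3.6180, 3.6180]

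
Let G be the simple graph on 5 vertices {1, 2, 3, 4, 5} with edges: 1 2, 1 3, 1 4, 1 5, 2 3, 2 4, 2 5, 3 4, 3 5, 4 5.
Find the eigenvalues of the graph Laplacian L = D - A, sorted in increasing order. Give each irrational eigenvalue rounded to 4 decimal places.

Reading degrees in the order [1, 2, 3, 4, 5] gives [4, 4, 4, 4, 4]; set D = diag(4, 4, 4, 4, 4) and form L = D - A. Since every row of L sums to 0, the all-ones vector is in the kernel and 0 is an eigenvalue.

[0, 5, 5, 5, 5]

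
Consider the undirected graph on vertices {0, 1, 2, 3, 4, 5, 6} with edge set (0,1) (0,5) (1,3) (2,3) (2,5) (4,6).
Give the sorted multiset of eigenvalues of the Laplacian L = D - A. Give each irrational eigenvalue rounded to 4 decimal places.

With the vertex order [0, 1, 2, 3, 4, 5, 6], the degrees are [2, 2, 2, 2, 1, 2, 1], giving D = diag(2, 2, 2, 2, 1, 2, 1) and L = D - A. The multiplicity of 0 as a Laplacian eigenvalue equals the number of connected components. The 2 zero eigenvalues correspond to the 2 connected components. The eigenvalues sum to 12, which equals trace(L) = 2|E|. The largest eigenvalue, 3.6180, is at most the vertex count 7.

[0, 0, 1.3820, 1.3820, 2, 3.6180, 3.6180]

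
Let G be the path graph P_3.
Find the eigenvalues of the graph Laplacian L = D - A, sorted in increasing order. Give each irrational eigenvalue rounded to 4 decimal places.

The graph has 3 vertices and degree multiset [2, 1, 1]; D is the diagonal matrix of degrees and L = D - A. The multiplicity of 0 as a Laplacian eigenvalue equals the number of connected components. There is one zero in the spectrum, matching the 1 component.

[0, 1, 3]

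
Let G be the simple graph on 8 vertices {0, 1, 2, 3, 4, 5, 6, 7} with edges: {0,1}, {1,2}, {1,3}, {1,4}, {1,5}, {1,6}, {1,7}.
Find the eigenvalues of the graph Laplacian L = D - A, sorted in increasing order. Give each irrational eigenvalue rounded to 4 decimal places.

Reading degrees in the order [0, 1, 2, 3, 4, 5, 6, 7] gives [1, 7, 1, 1, 1, 1, 1, 1]; set D = diag(1, 7, 1, 1, 1, 1, 1, 1) and form L = D - A. Diagonalising L (or applying a numerical eigensolver to the 8x8 matrix) gives the spectrum above. By the matrix-tree theorem the graph has (1/8) * product of the nonzero eigenvalues = 1 spanning tree.

[0, 1, 1, 1, 1, 1, 1, 8]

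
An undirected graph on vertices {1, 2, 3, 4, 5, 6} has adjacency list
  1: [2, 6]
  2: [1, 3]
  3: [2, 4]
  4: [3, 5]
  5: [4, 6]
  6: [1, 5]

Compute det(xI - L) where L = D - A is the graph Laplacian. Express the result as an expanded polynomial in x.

x^6 - 12x^5 + 54x^4 - 112x^3 + 105x^2 - 36x

Reading degrees in the order [1, 2, 3, 4, 5, 6] gives [2, 2, 2, 2, 2, 2]; set D = diag(2, 2, 2, 2, 2, 2) and form L = D - A. The eigenvalues of L are [0, 1, 1, 3, 3, 4]; the characteristic polynomial is the product of (x - lambda_i), which multiplies out to x^6 - 12x^5 + 54x^4 - 112x^3 + 105x^2 - 36x. Since p(0) = det(-L) = 0, x divides p(x). There is one zero in the spectrum, matching the 1 component.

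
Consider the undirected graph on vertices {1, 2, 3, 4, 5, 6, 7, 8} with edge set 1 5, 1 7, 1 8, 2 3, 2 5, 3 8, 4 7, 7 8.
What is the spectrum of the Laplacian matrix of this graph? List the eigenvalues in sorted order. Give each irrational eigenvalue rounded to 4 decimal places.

[0, 0, 0.5858, 1.5858, 1.5858, 3.4142, 4.4142, 4.4142]

Each diagonal entry of L is the vertex degree and each off-diagonal entry is -1 where an edge is present, 0 otherwise; in the order [1, 2, 3, 4, 5, 6, 7, 8] the diagonal is [3, 2, 2, 1, 2, 0, 3, 3]. Since every row of L sums to 0, the all-ones vector is in the kernel and 0 is an eigenvalue. The 2 zero eigenvalues correspond to the 2 connected components. The eigenvalues sum to 16, which equals trace(L) = 2|E|.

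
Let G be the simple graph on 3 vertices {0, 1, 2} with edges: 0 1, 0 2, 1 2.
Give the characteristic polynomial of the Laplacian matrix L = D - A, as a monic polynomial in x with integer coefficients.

Reading degrees in the order [0, 1, 2] gives [2, 2, 2]; set D = diag(2, 2, 2) and form L = D - A. The eigenvalues of L are [0, 3, 3]; the characteristic polynomial is the product of (x - lambda_i), which multiplies out to x^3 - 6x^2 + 9x. The constant term is 0 because L is singular (the all-ones vector lies in its kernel).

x^3 - 6x^2 + 9x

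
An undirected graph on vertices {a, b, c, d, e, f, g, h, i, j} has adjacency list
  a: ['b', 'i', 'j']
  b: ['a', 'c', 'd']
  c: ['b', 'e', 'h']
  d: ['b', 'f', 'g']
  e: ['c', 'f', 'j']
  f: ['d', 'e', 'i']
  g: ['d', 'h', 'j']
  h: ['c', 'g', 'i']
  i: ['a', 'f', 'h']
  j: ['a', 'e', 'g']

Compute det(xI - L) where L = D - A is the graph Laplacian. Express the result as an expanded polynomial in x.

With the vertex order [a, b, c, d, e, f, g, h, i, j], the degrees are [3, 3, 3, 3, 3, 3, 3, 3, 3, 3], giving D = diag(3, 3, 3, 3, 3, 3, 3, 3, 3, 3) and L = D - A. The eigenvalues of L are [0, 2, 2, 2, 2, 2, 5, 5, 5, 5]; the characteristic polynomial is the product of (x - lambda_i), which multiplies out to x^10 - 30x^9 + 390x^8 - 2880x^7 + 13305x^6 - 39882x^5 + 77640x^4 - 94800x^3 + 66000x^2 - 20000x. The constant term is 0 because L is singular (the all-ones vector lies in its kernel). The eigenvalues sum to 30, which equals trace(L) = 2|E|.

x^10 - 30x^9 + 390x^8 - 2880x^7 + 13305x^6 - 39882x^5 + 77640x^4 - 94800x^3 + 66000x^2 - 20000x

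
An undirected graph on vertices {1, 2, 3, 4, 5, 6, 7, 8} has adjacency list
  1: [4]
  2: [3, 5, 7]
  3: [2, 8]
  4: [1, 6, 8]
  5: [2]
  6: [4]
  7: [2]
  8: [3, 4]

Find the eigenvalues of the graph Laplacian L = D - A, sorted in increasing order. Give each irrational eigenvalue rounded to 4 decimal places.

Each diagonal entry of L is the vertex degree and each off-diagonal entry is -1 where an edge is present, 0 otherwise; in the order [1, 2, 3, 4, 5, 6, 7, 8] the diagonal is [1, 3, 2, 3, 1, 1, 1, 2]. Diagonalising L (or applying a numerical eigensolver to the 8x8 matrix) gives the spectrum above. There is one zero in the spectrum, matching the 1 component.

[0, 0.1864, 1, 1, 1, 2.4707, 4, 4.3429]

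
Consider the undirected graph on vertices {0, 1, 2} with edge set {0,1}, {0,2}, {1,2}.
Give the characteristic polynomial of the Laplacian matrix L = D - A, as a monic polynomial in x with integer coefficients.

Reading degrees in the order [0, 1, 2] gives [2, 2, 2]; set D = diag(2, 2, 2) and form L = D - A. Computing det(xI - L) by cofactor expansion (or equivalently via sum-over-permutations) gives x^3 - 6x^2 + 9x. The constant term is 0 because L is singular (the all-ones vector lies in its kernel). There is one zero in the spectrum, matching the 1 component.

x^3 - 6x^2 + 9x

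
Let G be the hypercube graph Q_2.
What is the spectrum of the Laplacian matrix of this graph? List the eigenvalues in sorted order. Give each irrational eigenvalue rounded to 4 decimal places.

The graph has 4 vertices and degree multiset [2, 2, 2, 2]; D is the diagonal matrix of degrees and L = D - A. The multiplicity of 0 as a Laplacian eigenvalue equals the number of connected components.

[0, 2, 2, 4]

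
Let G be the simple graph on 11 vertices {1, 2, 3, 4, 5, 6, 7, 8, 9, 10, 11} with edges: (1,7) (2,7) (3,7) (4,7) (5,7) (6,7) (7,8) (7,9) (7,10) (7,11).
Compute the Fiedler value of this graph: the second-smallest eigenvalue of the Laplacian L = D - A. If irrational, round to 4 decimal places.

Each diagonal entry of L is the vertex degree and each off-diagonal entry is -1 where an edge is present, 0 otherwise; in the order [1, 2, 3, 4, 5, 6, 7, 8, 9, 10, 11] the diagonal is [1, 1, 1, 1, 1, 1, 10, 1, 1, 1, 1]. The sorted Laplacian eigenvalues are [0, 1, 1, 1, 1, 1, 1, 1, 1, 1, 11]; the algebraic connectivity is the second entry, 1. The largest eigenvalue, 11, is at most the vertex count 11.

1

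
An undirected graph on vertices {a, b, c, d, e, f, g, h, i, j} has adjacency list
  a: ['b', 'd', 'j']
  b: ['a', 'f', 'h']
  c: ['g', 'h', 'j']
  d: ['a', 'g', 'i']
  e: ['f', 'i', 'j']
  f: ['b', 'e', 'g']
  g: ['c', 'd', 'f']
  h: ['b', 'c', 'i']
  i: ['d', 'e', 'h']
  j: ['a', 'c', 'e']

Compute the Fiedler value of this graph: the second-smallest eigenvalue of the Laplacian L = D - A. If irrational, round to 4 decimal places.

Reading degrees in the order [a, b, c, d, e, f, g, h, i, j] gives [3, 3, 3, 3, 3, 3, 3, 3, 3, 3]; set D = diag(3, 3, 3, 3, 3, 3, 3, 3, 3, 3) and form L = D - A. Computing the eigenvalues of L and sorting gives [0, 2, 2, 2, 2, 2, 5, 5, 5, 5]. The Fiedler value lambda_2 = 2 is strictly positive, so the graph is connected. There is one zero in the spectrum, matching the 1 component.

2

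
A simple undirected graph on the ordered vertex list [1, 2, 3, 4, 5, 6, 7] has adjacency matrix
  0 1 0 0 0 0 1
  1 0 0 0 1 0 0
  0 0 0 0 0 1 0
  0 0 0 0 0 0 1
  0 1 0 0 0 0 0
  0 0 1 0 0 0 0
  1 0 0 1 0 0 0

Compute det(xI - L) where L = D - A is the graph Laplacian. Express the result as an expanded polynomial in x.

x^7 - 10x^6 + 37x^5 - 62x^4 + 45x^3 - 10x^2

Reading degrees in the order [1, 2, 3, 4, 5, 6, 7] gives [2, 2, 1, 1, 1, 1, 2]; set D = diag(2, 2, 1, 1, 1, 1, 2) and form L = D - A. Computing det(xI - L) by cofactor expansion (or equivalently via sum-over-permutations) gives x^7 - 10x^6 + 37x^5 - 62x^4 + 45x^3 - 10x^2. The coefficient of x^6 equals -trace(L) = -10, matching the sum of degrees.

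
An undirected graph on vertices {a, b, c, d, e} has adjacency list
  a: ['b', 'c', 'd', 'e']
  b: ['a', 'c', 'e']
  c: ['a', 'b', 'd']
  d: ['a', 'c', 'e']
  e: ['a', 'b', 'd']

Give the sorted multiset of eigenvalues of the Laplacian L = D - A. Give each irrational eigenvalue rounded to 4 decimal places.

[0, 3, 3, 5, 5]

Reading degrees in the order [a, b, c, d, e] gives [4, 3, 3, 3, 3]; set D = diag(4, 3, 3, 3, 3) and form L = D - A. L is symmetric positive semidefinite, so every eigenvalue is real and nonnegative. The single zero eigenvalue shows the graph is connected. By the matrix-tree theorem the graph has (1/5) * product of the nonzero eigenvalues = 45 spanning trees. There is one zero in the spectrum, matching the 1 component.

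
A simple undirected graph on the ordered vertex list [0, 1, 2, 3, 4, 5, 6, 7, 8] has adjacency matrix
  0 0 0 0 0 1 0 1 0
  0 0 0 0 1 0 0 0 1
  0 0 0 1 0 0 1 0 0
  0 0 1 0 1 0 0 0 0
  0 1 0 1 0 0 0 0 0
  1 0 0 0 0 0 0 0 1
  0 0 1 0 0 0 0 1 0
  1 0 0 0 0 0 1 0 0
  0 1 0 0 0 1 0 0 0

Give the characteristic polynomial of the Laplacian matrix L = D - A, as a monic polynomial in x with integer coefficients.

Reading degrees in the order [0, 1, 2, 3, 4, 5, 6, 7, 8] gives [2, 2, 2, 2, 2, 2, 2, 2, 2]; set D = diag(2, 2, 2, 2, 2, 2, 2, 2, 2) and form L = D - A. L has integer entries, so p(x) = det(xI - L) has integer coefficients. Expanding the determinant yields x^9 - 18x^8 + 135x^7 - 546x^6 + 1287x^5 - 1782x^4 + 1386x^3 - 540x^2 + 81x. The coefficient of x^8 equals -trace(L) = -18, matching the sum of degrees.

x^9 - 18x^8 + 135x^7 - 546x^6 + 1287x^5 - 1782x^4 + 1386x^3 - 540x^2 + 81x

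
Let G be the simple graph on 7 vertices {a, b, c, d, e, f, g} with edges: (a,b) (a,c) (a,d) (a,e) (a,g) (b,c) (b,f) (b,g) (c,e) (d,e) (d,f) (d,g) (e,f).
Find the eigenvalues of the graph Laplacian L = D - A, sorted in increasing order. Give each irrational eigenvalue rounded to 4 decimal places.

Reading degrees in the order [a, b, c, d, e, f, g] gives [5, 4, 3, 4, 4, 3, 3]; set D = diag(5, 4, 3, 4, 4, 3, 3) and form L = D - A. The multiplicity of 0 as a Laplacian eigenvalue equals the number of connected components. The single zero eigenvalue shows the graph is connected. The largest eigenvalue, 6.4142, is at most the vertex count 7.

[0, 2.5858, 2.5858, 3.5858, 5.4142, 5.4142, 6.4142]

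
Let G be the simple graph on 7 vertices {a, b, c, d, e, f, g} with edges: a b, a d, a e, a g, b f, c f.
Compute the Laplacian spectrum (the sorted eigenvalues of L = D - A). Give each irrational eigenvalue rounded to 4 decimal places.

Reading degrees in the order [a, b, c, d, e, f, g] gives [4, 2, 1, 1, 1, 2, 1]; set D = diag(4, 2, 1, 1, 1, 2, 1) and form L = D - A. Diagonalising L (or applying a numerical eigensolver to the 7x7 matrix) gives the spectrum above. The single zero eigenvalue shows the graph is connected. There is one zero in the spectrum, matching the 1 component.

[0, 0.2955, 1, 1, 1.4911, 3.1169, 5.0965]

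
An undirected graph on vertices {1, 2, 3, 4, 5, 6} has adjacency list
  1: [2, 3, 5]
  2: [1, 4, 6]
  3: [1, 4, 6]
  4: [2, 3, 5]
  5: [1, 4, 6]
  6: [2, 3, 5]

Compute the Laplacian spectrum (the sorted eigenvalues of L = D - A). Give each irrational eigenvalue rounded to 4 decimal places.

[0, 3, 3, 3, 3, 6]

With the vertex order [1, 2, 3, 4, 5, 6], the degrees are [3, 3, 3, 3, 3, 3], giving D = diag(3, 3, 3, 3, 3, 3) and L = D - A. Diagonalising L (or applying a numerical eigensolver to the 6x6 matrix) gives the spectrum above. The single zero eigenvalue shows the graph is connected. By the matrix-tree theorem the graph has (1/6) * product of the nonzero eigenvalues = 81 spanning trees. There is one zero in the spectrum, matching the 1 component.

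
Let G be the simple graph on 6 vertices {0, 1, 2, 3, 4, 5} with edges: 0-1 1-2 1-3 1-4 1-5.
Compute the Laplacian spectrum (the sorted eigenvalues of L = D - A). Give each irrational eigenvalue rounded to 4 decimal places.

Each diagonal entry of L is the vertex degree and each off-diagonal entry is -1 where an edge is present, 0 otherwise; in the order [0, 1, 2, 3, 4, 5] the diagonal is [1, 5, 1, 1, 1, 1]. Since every row of L sums to 0, the all-ones vector is in the kernel and 0 is an eigenvalue. There is one zero in the spectrum, matching the 1 component.

[0, 1, 1, 1, 1, 6]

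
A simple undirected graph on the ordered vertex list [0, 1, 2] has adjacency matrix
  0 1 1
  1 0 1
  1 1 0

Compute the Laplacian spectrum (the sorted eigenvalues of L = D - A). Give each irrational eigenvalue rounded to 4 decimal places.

Each diagonal entry of L is the vertex degree and each off-diagonal entry is -1 where an edge is present, 0 otherwise; in the order [0, 1, 2] the diagonal is [2, 2, 2]. Diagonalising L (or applying a numerical eigensolver to the 3x3 matrix) gives the spectrum above. There is one zero in the spectrum, matching the 1 component.

[0, 3, 3]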